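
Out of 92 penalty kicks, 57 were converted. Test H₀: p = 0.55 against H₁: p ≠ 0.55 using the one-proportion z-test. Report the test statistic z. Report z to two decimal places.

With x = 57 successes in n = 92, p̂ = 0.61957.
SE₀ = √(0.55·0.45/92) = 0.051867.
z = (p̂ − p₀)/SE = (0.61957 − 0.55)/0.051867 = 1.34.

z = 1.34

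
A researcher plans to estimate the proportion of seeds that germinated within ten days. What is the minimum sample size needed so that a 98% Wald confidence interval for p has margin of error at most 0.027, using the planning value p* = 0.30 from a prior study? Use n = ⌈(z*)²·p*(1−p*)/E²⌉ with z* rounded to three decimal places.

z* = 2.326 at the 98% level.
p*(1−p*) = 0.30·0.70 = 0.2100.
(z*)²·p*(1−p*)/E² = 5.410276·0.2100/0.000729 = 1558.516.
⌈1558.516⌉ = 1559.

n = 1559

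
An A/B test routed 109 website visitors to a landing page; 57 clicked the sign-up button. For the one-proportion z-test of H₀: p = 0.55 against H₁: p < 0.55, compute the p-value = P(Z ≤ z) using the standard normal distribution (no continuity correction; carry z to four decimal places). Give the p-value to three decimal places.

p-value = 0.285

The sample proportion is 57/109 = 0.52294.
Null standard error: √(0.55·0.45/109) = √0.002270642 = 0.047651.
z = (p̂ − p₀)/SE = (57/109 − 0.55)/0.047651 ≈ -0.5680.
p-value = P(Z ≤ z) with z = -0.5680 → 0.285.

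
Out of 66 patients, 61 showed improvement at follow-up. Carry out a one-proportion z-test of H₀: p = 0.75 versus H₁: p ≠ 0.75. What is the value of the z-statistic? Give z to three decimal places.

p̂ = 61/66 = 0.92424.
Null standard error: √(0.75·0.25/66) = √0.002840909 = 0.053300.
z = (p̂ − p₀)/SE = (0.92424 − 0.75)/0.053300 = 3.269.

z = 3.269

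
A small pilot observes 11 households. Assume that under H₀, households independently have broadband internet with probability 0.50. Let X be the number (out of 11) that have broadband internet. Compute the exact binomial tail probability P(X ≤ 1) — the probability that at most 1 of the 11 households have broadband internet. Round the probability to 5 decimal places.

X is binomial with n = 11 and p = 0.50.
P(X ≤ 1) = C(11,0)·0.50^0·0.50^11 + C(11,1)·0.50^1·0.50^10.
= 0.000488 + 0.005371 = 0.00586.

P = 0.00586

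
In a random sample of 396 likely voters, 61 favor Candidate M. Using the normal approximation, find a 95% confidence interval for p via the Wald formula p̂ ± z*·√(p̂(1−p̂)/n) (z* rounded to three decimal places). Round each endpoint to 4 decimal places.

(0.1185, 0.1896)

Sample proportion p̂ = 61/396 = 0.15404.
Standard error of p̂: √(0.130312/396) = √0.000329071 = 0.018140.
For 95% confidence, z* = 1.960.
Margin of error: 1.960 × 0.018140 = 0.03555.
CI: 0.15404 ± 0.03555 = (0.1185, 0.1896).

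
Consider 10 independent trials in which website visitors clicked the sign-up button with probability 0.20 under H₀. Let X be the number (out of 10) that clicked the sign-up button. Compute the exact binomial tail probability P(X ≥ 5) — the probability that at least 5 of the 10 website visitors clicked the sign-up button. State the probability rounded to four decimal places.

P = 0.0328

X ~ Binomial(n=10, p=0.20).
P(X ≥ 5) = Σ_{j=5}^{10} C(10,j)·0.20^j·0.80^{10−j}.
= 0.026424 + 0.005505 + 0.000786 + 0.000074 + 0.000004 + 0.000000 = 0.0328.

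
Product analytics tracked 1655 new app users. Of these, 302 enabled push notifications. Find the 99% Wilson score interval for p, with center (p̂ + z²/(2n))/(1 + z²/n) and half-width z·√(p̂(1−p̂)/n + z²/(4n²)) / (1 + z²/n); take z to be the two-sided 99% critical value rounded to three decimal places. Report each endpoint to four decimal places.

(0.1593, 0.2082)

p̂ = 302/1655 = 0.18248; z = 2.576, so z² = 6.635776.
1 + z²/n = 1.004010.
Center = (0.18248 + 0.002005)/1.004010 = 0.18375.
Radicand: p̂(1−p̂)/n + z²/(4n²) = 0.000090139 + 0.000000606 = 0.000090745.
Half-width = z·√(radicand)/denom = 2.576·0.009526/1.004010 = 0.02444.
CI: 0.18375 ± 0.02444 = (0.1593, 0.2082).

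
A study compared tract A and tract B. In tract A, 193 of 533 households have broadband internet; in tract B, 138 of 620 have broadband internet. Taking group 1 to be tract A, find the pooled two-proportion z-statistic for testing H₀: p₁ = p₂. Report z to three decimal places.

p̂₁ = 193/533 = 0.36210, p̂₂ = 138/620 = 0.22258.
Pooling: p̂ = 331/1153 = 0.28708.
Pooled SE = √[0.2046639·0.00348908] ≈ 0.026722.
z = (p̂₁ − p̂₂)/SE = (0.36210 − 0.22258)/0.026722 = 0.13952/0.026722 = 5.221.

z = 5.221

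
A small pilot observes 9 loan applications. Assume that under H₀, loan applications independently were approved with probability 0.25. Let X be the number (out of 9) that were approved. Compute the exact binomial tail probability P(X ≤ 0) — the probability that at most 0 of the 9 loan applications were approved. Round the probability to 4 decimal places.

P = 0.0751

X ~ Binomial(n=9, p=0.25).
P(X ≤ 0) = C(9,0)·0.25^0·0.75^9.
= 0.075085 = 0.0751.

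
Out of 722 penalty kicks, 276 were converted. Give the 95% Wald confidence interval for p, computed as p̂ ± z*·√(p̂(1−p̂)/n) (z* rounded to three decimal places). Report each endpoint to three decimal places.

Sample proportion p̂ = 276/722 = 0.38227.
Standard error of p̂: √(0.236140/722) = √0.000327064 = 0.018085.
For 95% confidence, z* = 1.960.
Margin of error: 1.960 × 0.018085 = 0.03545.
So the interval runs from 0.347 to 0.418.

(0.347, 0.418)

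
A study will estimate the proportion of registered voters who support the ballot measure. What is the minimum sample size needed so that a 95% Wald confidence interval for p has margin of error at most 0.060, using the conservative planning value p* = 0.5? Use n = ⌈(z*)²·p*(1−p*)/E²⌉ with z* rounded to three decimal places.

n = 267

The 95% critical value is z* = 1.960.
p*(1−p*) = 0.2500.
Required n before rounding: 3.841600 × 0.2500 / 0.060² = 266.778.
⌈266.778⌉ = 267.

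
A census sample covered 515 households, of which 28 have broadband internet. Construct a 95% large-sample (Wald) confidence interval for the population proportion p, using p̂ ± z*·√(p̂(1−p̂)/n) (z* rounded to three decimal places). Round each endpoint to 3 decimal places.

The sample proportion is 28/515 = 0.05437.
SE = √(p̂(1−p̂)/n) = √(0.051413/515) = 0.009992.
The 95% critical value is z* = 1.960.
Margin = 1.960·0.009992 = 0.01958.
So the interval runs from 0.035 to 0.074.

(0.035, 0.074)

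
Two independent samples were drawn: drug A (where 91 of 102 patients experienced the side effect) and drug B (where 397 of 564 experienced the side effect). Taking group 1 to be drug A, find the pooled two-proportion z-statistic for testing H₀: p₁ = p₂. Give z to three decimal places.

z = 3.954

p̂₁ = 91/102 = 0.89216, p̂₂ = 397/564 = 0.70390.
Pooling: p̂ = 488/666 = 0.73273.
Pooled SE = √[0.1958355·0.01157697] ≈ 0.047615.
z = 0.18826/0.047615 = 3.954.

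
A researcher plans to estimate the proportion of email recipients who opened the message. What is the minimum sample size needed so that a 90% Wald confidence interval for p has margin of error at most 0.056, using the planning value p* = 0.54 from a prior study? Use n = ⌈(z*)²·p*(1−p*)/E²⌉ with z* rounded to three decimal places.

For 90% confidence, z* = 1.645.
p*(1−p*) = 0.2484.
Required n before rounding: 2.706025 × 0.2484 / 0.056² = 214.342.
Rounding up, n = 215.

n = 215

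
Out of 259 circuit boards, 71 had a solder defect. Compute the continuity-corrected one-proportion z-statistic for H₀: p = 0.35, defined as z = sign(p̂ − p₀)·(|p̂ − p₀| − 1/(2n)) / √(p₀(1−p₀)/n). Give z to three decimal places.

z = -2.495

The sample proportion is 71/259 = 0.27413. p̂ − p₀ = -0.075869.
1/(2n) = 0.001931.
Corrected numerator: |-0.075869| − 0.001931 = 0.073938.
Null standard error: √(0.35·0.65/259) = √0.000878378 = 0.029637.
z = (−)0.073938/0.029637 = -2.495.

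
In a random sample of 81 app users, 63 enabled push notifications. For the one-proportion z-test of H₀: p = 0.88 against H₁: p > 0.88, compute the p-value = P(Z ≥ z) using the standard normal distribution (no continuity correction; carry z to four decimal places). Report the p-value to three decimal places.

p-value = 0.998

With x = 63 successes in n = 81, p̂ = 0.77778.
Null standard error: √(0.88·0.12/81) = √0.001303704 = 0.036107.
Test statistic (full precision, shown to 4 dp): z = (63/81 − 0.88)/SE₀ ≈ -2.8311.
From the standard normal, P(Z ≥ z) = 0.998.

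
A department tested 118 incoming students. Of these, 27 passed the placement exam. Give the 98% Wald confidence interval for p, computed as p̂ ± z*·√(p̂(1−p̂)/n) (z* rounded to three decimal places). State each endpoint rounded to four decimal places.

(0.1389, 0.3188)

The sample proportion is 27/118 = 0.22881.
SE(p̂) = √(0.22881·0.77119/118) = 0.038670.
For 98% confidence, z* = 2.326.
Margin of error: 2.326 × 0.038670 = 0.08995.
So the interval runs from 0.1389 to 0.3188.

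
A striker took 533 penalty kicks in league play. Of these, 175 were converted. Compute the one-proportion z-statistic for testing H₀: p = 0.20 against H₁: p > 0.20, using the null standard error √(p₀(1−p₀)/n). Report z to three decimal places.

z = 7.407

p̂ = 175/533 = 0.32833.
Null standard error: √(0.20·0.80/533) = √0.000300188 = 0.017326.
z = (p̂ − p₀)/SE = (0.32833 − 0.20)/0.017326 = 7.407.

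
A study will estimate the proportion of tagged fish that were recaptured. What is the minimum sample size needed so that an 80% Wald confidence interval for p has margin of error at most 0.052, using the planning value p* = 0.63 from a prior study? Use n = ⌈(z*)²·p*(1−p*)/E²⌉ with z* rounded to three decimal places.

n = 142

For 80% confidence, z* = 1.282.
p*(1−p*) = 0.63·0.37 = 0.2331.
(z*)²·p*(1−p*)/E² = 1.643524·0.2331/0.002704 = 141.681.
⌈141.681⌉ = 142.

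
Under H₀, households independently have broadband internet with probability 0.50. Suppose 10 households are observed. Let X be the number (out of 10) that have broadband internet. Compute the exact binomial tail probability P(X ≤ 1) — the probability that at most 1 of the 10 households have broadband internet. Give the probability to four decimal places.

P = 0.0107

X ~ Binomial(n=10, p=0.50).
P(X ≤ 1) = C(10,0)·0.50^0·0.50^10 + C(10,1)·0.50^1·0.50^9.
= 0.000977 + 0.009766 = 0.0107.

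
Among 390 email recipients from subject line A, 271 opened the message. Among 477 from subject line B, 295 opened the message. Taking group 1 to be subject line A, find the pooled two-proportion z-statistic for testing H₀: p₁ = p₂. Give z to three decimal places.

z = 2.351

p̂₁ = 271/390 = 0.69487, p̂₂ = 295/477 = 0.61845.
Pooled p̂ = (271+295)/(390+477) = 566/867 = 0.65283.
SE = √[p̂(1−p̂)(1/n₁+1/n₂)] = √[0.65283·0.34717·(1/390+1/477)] ≈ 0.032501.
z = (p̂₁ − p̂₂)/SE = (0.69487 − 0.61845)/0.032501 = 0.07642/0.032501 = 2.351.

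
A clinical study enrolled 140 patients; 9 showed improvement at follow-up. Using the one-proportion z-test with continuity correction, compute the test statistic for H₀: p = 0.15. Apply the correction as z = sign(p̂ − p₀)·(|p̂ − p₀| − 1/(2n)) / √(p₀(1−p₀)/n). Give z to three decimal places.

z = -2.722

Sample proportion p̂ = 9/140 = 0.06429. p̂ − p₀ = -0.085714.
1/(2n) = 0.003571.
Corrected numerator: |-0.085714| − 0.003571 = 0.082143.
Null standard error: √(0.15·0.85/140) = √0.000910714 = 0.030178.
z = (−)0.082143/0.030178 = -2.722.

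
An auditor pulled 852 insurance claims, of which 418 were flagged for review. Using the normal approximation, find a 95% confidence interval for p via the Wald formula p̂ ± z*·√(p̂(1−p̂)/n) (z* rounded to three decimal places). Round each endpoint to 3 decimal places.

(0.457, 0.524)

p̂ = 418/852 = 0.49061.
SE = √(p̂(1−p̂)/n) = √(0.249912/852) = 0.017127.
z* = 1.960 at the 95% level.
Margin of error: 1.960 × 0.017127 = 0.03357.
CI: 0.49061 ± 0.03357 = (0.457, 0.524).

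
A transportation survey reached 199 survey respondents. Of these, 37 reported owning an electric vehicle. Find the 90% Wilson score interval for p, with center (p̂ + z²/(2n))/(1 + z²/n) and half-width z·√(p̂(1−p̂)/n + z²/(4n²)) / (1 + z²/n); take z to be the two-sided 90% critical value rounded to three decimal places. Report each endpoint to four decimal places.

(0.1449, 0.2354)

Here p̂ = 37/199 = 0.18593 and z = 1.645 (z² = 2.706025).
Denominator 1 + z²/n = 1 + 2.706025/199 = 1.013598.
Center = (0.18593 + 0.006799)/1.013598 = 0.19014.
Radicand: p̂(1−p̂)/n + z²/(4n²) = 0.000760602 + 0.000017083 = 0.000777685.
Half-width = z·√(radicand)/denom = 1.645·0.027887/1.013598 = 0.04526.
CI: 0.19014 ± 0.04526 = (0.1449, 0.2354).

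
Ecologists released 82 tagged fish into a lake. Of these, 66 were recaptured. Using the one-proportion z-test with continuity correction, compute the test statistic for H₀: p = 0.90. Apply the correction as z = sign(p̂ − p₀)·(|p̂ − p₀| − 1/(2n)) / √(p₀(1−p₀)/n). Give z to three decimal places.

z = -2.687

Sample proportion p̂ = 66/82 = 0.80488. p̂ − p₀ = -0.095122.
1/(2n) = 0.006098.
Corrected numerator: |-0.095122| − 0.006098 = 0.089024.
Under H₀, SE = √(p₀(1−p₀)/n) = √(0.90·0.10/82) = √0.001097561 = 0.033129.
z = (−)0.089024/0.033129 = -2.687.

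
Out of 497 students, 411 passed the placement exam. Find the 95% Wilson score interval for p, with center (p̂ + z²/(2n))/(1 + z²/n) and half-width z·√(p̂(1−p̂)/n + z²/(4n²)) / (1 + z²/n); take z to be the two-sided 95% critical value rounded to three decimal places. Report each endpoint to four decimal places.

(0.7912, 0.8577)

p̂ = 411/497 = 0.82696; z = 1.960, so z² = 3.841600.
1 + z²/n = 1.007730.
Adjusted center: (0.82696 + z²/(2n))/1.007730 = 0.82445.
Radicand: p̂(1−p̂)/n + z²/(4n²) = 0.000287920 + 0.000003888 = 0.000291808.
Half-width = 1.960·√0.000291808/1.007730 = 0.03322.
CI: 0.82445 ± 0.03322 = (0.7912, 0.8577).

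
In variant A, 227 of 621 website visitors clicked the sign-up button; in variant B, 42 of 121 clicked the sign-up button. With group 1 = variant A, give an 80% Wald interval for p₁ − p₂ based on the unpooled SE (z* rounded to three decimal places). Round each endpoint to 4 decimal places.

(-0.0423, 0.0792)

p̂₁ = 0.36554, p̂₂ = 0.34711, so the observed difference is 0.01843.
Unpooled SE = √(p̂₁(1−p̂₁)/n₁ + p̂₂(1−p̂₂)/n₂) = √(0.000373463 + 0.001872924) = 0.047396.
The 80% critical value is z* = 1.282. Margin of error = 0.06076.
CI: 0.01843 ± 0.06076 = (-0.0423, 0.0792).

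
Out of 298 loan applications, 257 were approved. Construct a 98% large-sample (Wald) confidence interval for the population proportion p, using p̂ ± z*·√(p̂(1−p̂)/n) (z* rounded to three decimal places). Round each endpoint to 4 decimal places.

p̂ = 257/298 = 0.86242.
Standard error of p̂: √(0.118655/298) = √0.000398170 = 0.019954.
For 98% confidence, z* = 2.326.
Margin of error: 2.326 × 0.019954 = 0.04641.
Interval: 0.86242 ± 0.04641 → (0.8160, 0.9088).

(0.8160, 0.9088)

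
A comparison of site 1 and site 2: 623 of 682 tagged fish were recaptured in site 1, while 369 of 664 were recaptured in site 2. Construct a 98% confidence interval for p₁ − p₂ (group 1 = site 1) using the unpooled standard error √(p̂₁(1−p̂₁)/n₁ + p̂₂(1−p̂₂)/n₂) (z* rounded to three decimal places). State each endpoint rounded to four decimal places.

p̂₁ = 623/682 = 0.91349, p̂₂ = 369/664 = 0.55572; p̂₁ − p̂₂ = 0.35777.
SE = √(0.000115874 + 0.000371830) = √0.000487704 = 0.022084.
For 98% confidence, z* = 2.326. Margin of error = 0.05137.
So the interval runs from 0.3064 to 0.4091.

(0.3064, 0.4091)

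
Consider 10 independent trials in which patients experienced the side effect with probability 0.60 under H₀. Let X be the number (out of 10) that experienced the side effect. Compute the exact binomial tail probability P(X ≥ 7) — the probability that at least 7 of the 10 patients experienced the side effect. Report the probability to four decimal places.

X ~ Binomial(n=10, p=0.60).
P(X ≥ 7) = C(10,7)·0.60^7·0.40^3 + C(10,8)·0.60^8·0.40^2 + C(10,9)·0.60^9·0.40^1 + C(10,10)·0.60^10·0.40^0.
= 0.214991 + 0.120932 + 0.040311 + 0.006047 = 0.3823.

P = 0.3823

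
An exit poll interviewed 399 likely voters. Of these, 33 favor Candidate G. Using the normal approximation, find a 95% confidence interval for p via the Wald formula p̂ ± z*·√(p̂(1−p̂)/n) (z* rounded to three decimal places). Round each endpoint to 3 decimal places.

Sample proportion p̂ = 33/399 = 0.08271.
SE = √(p̂(1−p̂)/n) = √(0.075866/399) = 0.013789.
z* = 1.960 at the 95% level.
Margin = 1.960·0.013789 = 0.02703.
Interval: 0.08271 ± 0.02703 → (0.056, 0.110).

(0.056, 0.110)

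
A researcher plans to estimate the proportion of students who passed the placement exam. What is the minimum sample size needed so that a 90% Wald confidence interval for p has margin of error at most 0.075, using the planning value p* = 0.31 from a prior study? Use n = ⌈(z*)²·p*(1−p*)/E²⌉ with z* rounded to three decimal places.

n = 103

z* = 1.645 at the 90% level.
p*(1−p*) = 0.2139.
(z*)²·p*(1−p*)/E² = 2.706025·0.2139/0.005625 = 102.901.
Rounding up, n = 103.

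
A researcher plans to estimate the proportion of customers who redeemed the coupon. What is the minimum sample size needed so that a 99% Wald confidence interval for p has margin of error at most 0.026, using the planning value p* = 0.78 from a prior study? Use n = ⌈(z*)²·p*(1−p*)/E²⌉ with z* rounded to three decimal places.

z* = 2.576 at the 99% level.
p*(1−p*) = 0.1716.
(z*)²·p*(1−p*)/E² = 6.635776·0.1716/0.000676 = 1684.466.
Rounding up, n = 1685.

n = 1685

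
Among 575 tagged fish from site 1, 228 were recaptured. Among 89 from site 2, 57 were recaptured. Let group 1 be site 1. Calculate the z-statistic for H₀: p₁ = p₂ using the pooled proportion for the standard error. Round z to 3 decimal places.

Sample proportions: p̂₁ = 228/575 = 0.39652 and p̂₂ = 57/89 = 0.64045.
Pooled p̂ = (228+57)/(575+89) = 285/664 = 0.42922.
SE = √[p̂(1−p̂)(1/n₁+1/n₂)] = √[0.42922·0.57078·(1/575+1/89)] ≈ 0.056381.
z = (p̂₁ − p̂₂)/SE = (0.39652 − 0.64045)/0.056381 = -0.24393/0.056381 = -4.326.

z = -4.326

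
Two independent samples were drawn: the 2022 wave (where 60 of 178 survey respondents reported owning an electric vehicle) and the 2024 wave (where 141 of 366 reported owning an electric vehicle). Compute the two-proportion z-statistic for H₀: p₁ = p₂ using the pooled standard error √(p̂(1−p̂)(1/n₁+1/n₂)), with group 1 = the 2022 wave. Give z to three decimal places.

Sample proportions: p̂₁ = 60/178 = 0.33708 and p̂₂ = 141/366 = 0.38525.
Pooling: p̂ = 201/544 = 0.36949.
SE = √[p̂(1−p̂)(1/n₁+1/n₂)] = √[0.36949·0.63051·(1/178+1/366)] ≈ 0.044106.
z = (p̂₁ − p̂₂)/SE = (0.33708 − 0.38525)/0.044106 = -0.04817/0.044106 = -1.092.

z = -1.092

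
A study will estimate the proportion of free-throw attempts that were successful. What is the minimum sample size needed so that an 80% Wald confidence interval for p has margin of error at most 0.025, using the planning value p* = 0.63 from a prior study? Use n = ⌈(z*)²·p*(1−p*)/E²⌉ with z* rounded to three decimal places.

z* = 1.282 at the 80% level.
p*(1−p*) = 0.63·0.37 = 0.2331.
Required n before rounding: 1.643524 × 0.2331 / 0.025² = 612.969.
Rounding up, n = 613.

n = 613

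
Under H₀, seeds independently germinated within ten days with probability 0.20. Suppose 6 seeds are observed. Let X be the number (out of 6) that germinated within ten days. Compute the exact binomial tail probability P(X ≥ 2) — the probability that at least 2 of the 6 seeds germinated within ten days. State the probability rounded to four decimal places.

P = 0.3446

X is binomial with n = 6 and p = 0.20.
P(X ≥ 2) = Σ_{j=2}^{6} C(6,j)·0.20^j·0.80^{6−j}.
= 0.245760 + 0.081920 + 0.015360 + 0.001536 + 0.000064 = 0.3446.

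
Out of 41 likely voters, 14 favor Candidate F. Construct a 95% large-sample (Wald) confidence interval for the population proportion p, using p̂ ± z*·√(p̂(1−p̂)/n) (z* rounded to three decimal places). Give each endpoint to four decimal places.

(0.1963, 0.4866)

The sample proportion is 14/41 = 0.34146.
Standard error of p̂: √(0.224866/41) = √0.005484540 = 0.074058.
The 95% critical value is z* = 1.960.
Margin = 1.960·0.074058 = 0.14515.
So the interval runs from 0.1963 to 0.4866.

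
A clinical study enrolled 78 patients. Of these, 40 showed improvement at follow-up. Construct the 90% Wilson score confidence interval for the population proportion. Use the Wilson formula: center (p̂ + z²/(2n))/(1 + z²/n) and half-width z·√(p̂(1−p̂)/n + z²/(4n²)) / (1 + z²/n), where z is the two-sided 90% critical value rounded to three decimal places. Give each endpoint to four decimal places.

(0.4209, 0.6039)

Here p̂ = 40/78 = 0.51282 and z = 1.645 (z² = 2.706025).
1 + z²/n = 1.034693.
Adjusted center: (0.51282 + z²/(2n))/1.034693 = 0.51239.
Radicand: p̂(1−p̂)/n + z²/(4n²) = 0.003203021 + 0.000111194 = 0.003314215.
Half-width = z·√(radicand)/denom = 1.645·0.057569/1.034693 = 0.09153.
CI: 0.51239 ± 0.09153 = (0.4209, 0.6039).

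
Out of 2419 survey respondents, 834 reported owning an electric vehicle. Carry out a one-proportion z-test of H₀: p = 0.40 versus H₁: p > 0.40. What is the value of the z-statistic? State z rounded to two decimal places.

z = -5.54

p̂ = 834/2419 = 0.34477.
Under H₀, SE = √(p₀(1−p₀)/n) = √(0.40·0.60/2419) = √0.000099215 = 0.009961.
Test statistic: z = -0.05523/0.009961 = -5.54.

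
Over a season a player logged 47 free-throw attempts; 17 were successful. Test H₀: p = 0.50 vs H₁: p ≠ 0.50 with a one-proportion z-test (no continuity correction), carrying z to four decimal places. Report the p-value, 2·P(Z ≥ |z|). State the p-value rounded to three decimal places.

With x = 17 successes in n = 47, p̂ = 0.36170.
SE₀ = √(0.50·0.50/47) = 0.072932.
Test statistic (full precision, shown to 4 dp): z = (17/47 − 0.50)/SE₀ ≈ -1.8962.
p-value = 2·P(Z ≥ |z|) with z = -1.8962 → 0.058.

p-value = 0.058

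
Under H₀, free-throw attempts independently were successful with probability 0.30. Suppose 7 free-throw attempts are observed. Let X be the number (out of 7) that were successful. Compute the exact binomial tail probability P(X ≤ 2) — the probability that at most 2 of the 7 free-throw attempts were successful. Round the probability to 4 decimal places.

X is binomial with n = 7 and p = 0.30.
P(X ≤ 2) = C(7,0)·0.30^0·0.70^7 + C(7,1)·0.30^1·0.70^6 + C(7,2)·0.30^2·0.70^5.
= 0.082354 + 0.247063 + 0.317652 = 0.6471.

P = 0.6471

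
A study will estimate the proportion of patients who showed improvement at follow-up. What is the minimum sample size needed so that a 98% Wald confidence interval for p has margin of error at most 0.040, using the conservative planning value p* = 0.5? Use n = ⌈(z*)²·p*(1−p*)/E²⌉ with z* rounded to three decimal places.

z* = 2.326 at the 98% level.
p*(1−p*) = 0.50·0.50 = 0.2500.
(z*)²·p*(1−p*)/E² = 5.410276·0.2500/0.001600 = 845.356.
Rounding up, n = 846.

n = 846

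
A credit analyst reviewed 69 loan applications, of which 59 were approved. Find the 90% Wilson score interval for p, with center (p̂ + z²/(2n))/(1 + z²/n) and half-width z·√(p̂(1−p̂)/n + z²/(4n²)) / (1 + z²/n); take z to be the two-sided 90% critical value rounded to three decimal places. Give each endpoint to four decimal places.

Here p̂ = 59/69 = 0.85507 and z = 1.645 (z² = 2.706025).
1 + z²/n = 1.039218.
Center = (0.85507 + 0.019609)/1.039218 = 0.84167.
Radicand: p̂(1−p̂)/n + z²/(4n²) = 0.001795993 + 0.000142093 = 0.001938086.
Half-width = z·√(radicand)/denom = 1.645·0.044024/1.039218 = 0.06969.
So the interval runs from 0.7720 to 0.9114.

(0.7720, 0.9114)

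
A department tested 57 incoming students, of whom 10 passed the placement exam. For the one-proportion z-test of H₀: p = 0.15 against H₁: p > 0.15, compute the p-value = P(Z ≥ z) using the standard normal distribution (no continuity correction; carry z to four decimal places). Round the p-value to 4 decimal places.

With x = 10 successes in n = 57, p̂ = 0.17544.
SE₀ = √(0.15·0.85/57) = 0.047295.
Test statistic (full precision, shown to 4 dp): z = (10/57 − 0.15)/SE₀ ≈ 0.5379.
From the standard normal, P(Z ≥ z) = 0.2953.

p-value = 0.2953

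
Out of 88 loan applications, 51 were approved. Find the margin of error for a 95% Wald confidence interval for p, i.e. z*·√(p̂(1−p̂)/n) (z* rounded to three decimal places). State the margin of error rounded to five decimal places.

Sample proportion p̂ = 51/88 = 0.57955.
SE = √(p̂(1−p̂)/n) = √(0.243673/88) = 0.052621.
The 95% critical value is z* = 1.960.
So ME = 0.10314.

ME = 0.10314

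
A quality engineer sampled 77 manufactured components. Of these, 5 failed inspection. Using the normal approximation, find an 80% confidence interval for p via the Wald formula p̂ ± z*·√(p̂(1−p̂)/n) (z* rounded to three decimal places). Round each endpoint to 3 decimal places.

p̂ = 5/77 = 0.06494.
Standard error of p̂: √(0.060719/77) = √0.000788552 = 0.028081.
For 80% confidence, z* = 1.282.
Margin of error: 1.282 × 0.028081 = 0.03600.
CI: 0.06494 ± 0.03600 = (0.029, 0.101).

(0.029, 0.101)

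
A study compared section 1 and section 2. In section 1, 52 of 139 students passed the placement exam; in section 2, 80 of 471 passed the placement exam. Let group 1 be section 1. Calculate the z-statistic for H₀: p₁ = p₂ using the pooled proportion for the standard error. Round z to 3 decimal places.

z = 5.139

p̂₁ = 52/139 = 0.37410, p̂₂ = 80/471 = 0.16985.
Pooled p̂ = (52+80)/(139+471) = 132/610 = 0.21639.
Pooled SE = √[0.1695673·0.00931739] ≈ 0.039748.
z = (p̂₁ − p̂₂)/SE = (0.37410 − 0.16985)/0.039748 = 0.20425/0.039748 = 5.139.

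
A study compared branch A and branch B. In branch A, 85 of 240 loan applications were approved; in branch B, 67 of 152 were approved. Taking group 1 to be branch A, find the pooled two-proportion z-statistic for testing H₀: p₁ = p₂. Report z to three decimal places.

z = -1.715

Sample proportions: p̂₁ = 85/240 = 0.35417 and p̂₂ = 67/152 = 0.44079.
Pooling: p̂ = 152/392 = 0.38776.
SE = √[p̂(1−p̂)(1/n₁+1/n₂)] = √[0.38776·0.61224·(1/240+1/152)] ≈ 0.050508.
z = (p̂₁ − p̂₂)/SE = (0.35417 − 0.44079)/0.050508 = -0.08662/0.050508 = -1.715.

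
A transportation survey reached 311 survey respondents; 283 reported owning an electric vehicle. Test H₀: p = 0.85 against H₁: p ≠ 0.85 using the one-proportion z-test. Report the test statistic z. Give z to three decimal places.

p̂ = 283/311 = 0.90997.
SE₀ = √(0.85·0.15/311) = 0.020248.
Test statistic: z = 0.05997/0.020248 = 2.962.

z = 2.962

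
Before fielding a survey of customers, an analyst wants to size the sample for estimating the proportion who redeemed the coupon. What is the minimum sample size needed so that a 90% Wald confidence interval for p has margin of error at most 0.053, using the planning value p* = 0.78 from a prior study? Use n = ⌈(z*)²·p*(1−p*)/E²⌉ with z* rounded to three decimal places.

The 90% critical value is z* = 1.645.
p*(1−p*) = 0.1716.
Required n before rounding: 2.706025 × 0.1716 / 0.053² = 165.309.
⌈165.309⌉ = 166.

n = 166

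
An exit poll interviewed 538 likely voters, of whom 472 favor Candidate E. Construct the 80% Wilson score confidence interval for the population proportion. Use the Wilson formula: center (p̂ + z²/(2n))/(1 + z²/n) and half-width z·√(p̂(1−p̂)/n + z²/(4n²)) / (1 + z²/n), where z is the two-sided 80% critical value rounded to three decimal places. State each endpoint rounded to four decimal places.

Here p̂ = 472/538 = 0.87732 and z = 1.282 (z² = 1.643524).
Denominator 1 + z²/n = 1 + 1.643524/538 = 1.003055.
Center = (0.87732 + 0.001527)/1.003055 = 0.87617.
Radicand: p̂(1−p̂)/n + z²/(4n²) = 0.000200050 + 0.000001420 = 0.000201470.
Half-width = z·√(radicand)/denom = 1.282·0.014194/1.003055 = 0.01814.
CI: 0.87617 ± 0.01814 = (0.8580, 0.8943).

(0.8580, 0.8943)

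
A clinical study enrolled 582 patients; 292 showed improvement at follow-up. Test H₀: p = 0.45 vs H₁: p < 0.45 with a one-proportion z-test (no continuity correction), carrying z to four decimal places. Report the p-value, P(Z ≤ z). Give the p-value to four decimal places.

p-value = 0.9939

p̂ = 292/582 = 0.50172.
Under H₀, SE = √(p₀(1−p₀)/n) = √(0.45·0.55/582) = √0.000425258 = 0.020622.
z = (p̂ − p₀)/SE = (292/582 − 0.45)/0.020622 ≈ 2.5079.
From the standard normal, P(Z ≤ z) = 0.9939.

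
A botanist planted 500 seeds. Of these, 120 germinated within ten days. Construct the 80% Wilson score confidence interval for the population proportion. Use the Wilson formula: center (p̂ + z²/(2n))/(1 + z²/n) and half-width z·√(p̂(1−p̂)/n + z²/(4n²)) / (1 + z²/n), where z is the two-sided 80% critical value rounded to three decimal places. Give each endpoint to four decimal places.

p̂ = 120/500 = 0.24000; z = 1.282, so z² = 1.643524.
Denominator 1 + z²/n = 1 + 1.643524/500 = 1.003287.
Adjusted center: (0.24000 + z²/(2n))/1.003287 = 0.24085.
Radicand: p̂(1−p̂)/n + z²/(4n²) = 0.000364800 + 0.000001644 = 0.000366444.
Half-width = z·√(radicand)/denom = 1.282·0.019143/1.003287 = 0.02446.
So the interval runs from 0.2164 to 0.2653.

(0.2164, 0.2653)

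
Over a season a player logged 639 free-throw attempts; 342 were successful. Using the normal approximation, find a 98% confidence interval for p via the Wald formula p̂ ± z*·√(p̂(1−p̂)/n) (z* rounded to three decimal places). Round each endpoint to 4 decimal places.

(0.4893, 0.5811)

p̂ = 342/639 = 0.53521.
Standard error of p̂: √(0.248760/639) = √0.000389296 = 0.019731.
For 98% confidence, z* = 2.326.
Margin = 2.326·0.019731 = 0.04589.
So the interval runs from 0.4893 to 0.5811.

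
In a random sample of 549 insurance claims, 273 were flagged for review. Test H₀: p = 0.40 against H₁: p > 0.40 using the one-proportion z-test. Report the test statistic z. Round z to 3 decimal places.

Sample proportion p̂ = 273/549 = 0.49727.
Under H₀, SE = √(p₀(1−p₀)/n) = √(0.40·0.60/549) = √0.000437158 = 0.020908.
Test statistic: z = 0.09727/0.020908 = 4.652.

z = 4.652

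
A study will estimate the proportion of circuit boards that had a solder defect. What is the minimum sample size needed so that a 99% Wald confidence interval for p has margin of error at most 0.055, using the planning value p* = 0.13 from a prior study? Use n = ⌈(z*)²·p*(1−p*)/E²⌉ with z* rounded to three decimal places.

n = 249

For 99% confidence, z* = 2.576.
p*(1−p*) = 0.13·0.87 = 0.1131.
Required n before rounding: 6.635776 × 0.1131 / 0.055² = 248.101.
⌈248.101⌉ = 249.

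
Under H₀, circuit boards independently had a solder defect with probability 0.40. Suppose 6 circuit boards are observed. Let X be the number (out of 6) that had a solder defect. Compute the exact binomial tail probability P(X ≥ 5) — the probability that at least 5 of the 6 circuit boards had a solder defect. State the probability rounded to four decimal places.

X is binomial with n = 6 and p = 0.40.
P(X ≥ 5) = C(6,5)·0.40^5·0.60^1 + C(6,6)·0.40^6·0.60^0.
= 0.036864 + 0.004096 = 0.0410.

P = 0.0410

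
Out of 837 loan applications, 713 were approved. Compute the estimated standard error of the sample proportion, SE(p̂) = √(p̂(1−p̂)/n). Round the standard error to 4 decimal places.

SE = 0.0123

Sample proportion p̂ = 713/837 = 0.85185.
p̂(1−p̂) = 0.85185·0.14815 = 0.126202.
Dividing by n and taking the root: √0.000150779 = 0.0123.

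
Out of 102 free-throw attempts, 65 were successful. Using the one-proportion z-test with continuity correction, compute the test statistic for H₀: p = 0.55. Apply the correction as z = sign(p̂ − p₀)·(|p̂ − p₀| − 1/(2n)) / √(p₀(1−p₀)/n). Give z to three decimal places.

z = 1.672

Sample proportion p̂ = 65/102 = 0.63725. p̂ − p₀ = 0.087255.
1/(2n) = 0.004902.
Corrected numerator: |0.087255| − 0.004902 = 0.082353.
Under H₀, SE = √(p₀(1−p₀)/n) = √(0.55·0.45/102) = √0.002426471 = 0.049259.
z = (+)0.082353/0.049259 = 1.672.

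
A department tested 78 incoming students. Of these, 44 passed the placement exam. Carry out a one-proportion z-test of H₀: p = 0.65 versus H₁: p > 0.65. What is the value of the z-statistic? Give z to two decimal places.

z = -1.59

The sample proportion is 44/78 = 0.56410.
Null standard error: √(0.65·0.35/78) = √0.002916667 = 0.054006.
Test statistic: z = -0.08590/0.054006 = -1.59.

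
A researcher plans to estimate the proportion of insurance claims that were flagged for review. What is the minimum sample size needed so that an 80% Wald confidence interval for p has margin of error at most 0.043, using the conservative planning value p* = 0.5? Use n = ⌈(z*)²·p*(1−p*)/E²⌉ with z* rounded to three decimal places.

The 80% critical value is z* = 1.282.
p*(1−p*) = 0.2500.
(z*)²·p*(1−p*)/E² = 1.643524·0.2500/0.001849 = 222.218.
Rounding up, n = 223.

n = 223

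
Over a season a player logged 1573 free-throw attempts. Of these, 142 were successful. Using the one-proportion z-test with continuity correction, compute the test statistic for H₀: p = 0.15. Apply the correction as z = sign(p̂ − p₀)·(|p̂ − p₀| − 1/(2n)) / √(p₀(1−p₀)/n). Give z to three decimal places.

With x = 142 successes in n = 1573, p̂ = 0.09027. p̂ − p₀ = -0.059727.
1/(2n) = 0.000318.
Corrected numerator: |-0.059727| − 0.000318 = 0.059409.
SE₀ = √(0.15·0.85/1573) = 0.009003.
z = (−)0.059409/0.009003 = -6.599.

z = -6.599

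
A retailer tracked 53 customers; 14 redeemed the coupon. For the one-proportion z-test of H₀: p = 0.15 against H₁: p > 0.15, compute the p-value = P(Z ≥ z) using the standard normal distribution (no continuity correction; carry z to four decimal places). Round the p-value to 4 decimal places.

With x = 14 successes in n = 53, p̂ = 0.26415.
Null standard error: √(0.15·0.85/53) = √0.002405660 = 0.049048.
z = (p̂ − p₀)/SE = (14/53 − 0.15)/0.049048 ≈ 2.3274.
From the standard normal, P(Z ≥ z) = 0.0100.

p-value = 0.0100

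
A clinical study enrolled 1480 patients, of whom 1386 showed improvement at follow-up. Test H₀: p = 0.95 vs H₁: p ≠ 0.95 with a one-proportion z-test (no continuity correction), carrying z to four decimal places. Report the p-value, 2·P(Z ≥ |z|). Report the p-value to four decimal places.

The sample proportion is 1386/1480 = 0.93649.
Null standard error: √(0.95·0.05/1480) = √0.000032095 = 0.005665.
Test statistic (full precision, shown to 4 dp): z = (1386/1480 − 0.95)/SE₀ ≈ -2.3854.
p-value = 2·P(Z ≥ |z|) with z = -2.3854 → 0.0171.

p-value = 0.0171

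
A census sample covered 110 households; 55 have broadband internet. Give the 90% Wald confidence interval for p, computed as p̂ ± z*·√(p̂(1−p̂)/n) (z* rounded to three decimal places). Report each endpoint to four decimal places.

Sample proportion p̂ = 55/110 = 0.50000.
SE = √(p̂(1−p̂)/n) = √(0.250000/110) = 0.047673.
For 90% confidence, z* = 1.645.
Margin of error: 1.645 × 0.047673 = 0.07842.
Interval: 0.50000 ± 0.07842 → (0.4216, 0.5784).

(0.4216, 0.5784)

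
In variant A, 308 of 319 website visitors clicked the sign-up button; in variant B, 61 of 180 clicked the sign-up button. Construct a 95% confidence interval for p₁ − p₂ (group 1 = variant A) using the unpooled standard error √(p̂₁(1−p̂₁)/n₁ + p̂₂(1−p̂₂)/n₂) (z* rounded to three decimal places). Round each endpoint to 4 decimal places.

p̂₁ = 308/319 = 0.96552, p̂₂ = 61/180 = 0.33889; p̂₁ − p̂₂ = 0.62663.
Unpooled SE = √(p̂₁(1−p̂₁)/n₁ + p̂₂(1−p̂₂)/n₂) = √(0.000104369 + 0.001244684) = 0.036729.
For 95% confidence, z* = 1.960. Margin of error = 0.07199.
CI: 0.62663 ± 0.07199 = (0.5546, 0.6986).

(0.5546, 0.6986)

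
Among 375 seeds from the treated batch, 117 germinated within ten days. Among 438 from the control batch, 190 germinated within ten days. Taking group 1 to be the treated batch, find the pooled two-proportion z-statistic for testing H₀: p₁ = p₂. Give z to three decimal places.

Sample proportions: p̂₁ = 117/375 = 0.31200 and p̂₂ = 190/438 = 0.43379.
Pooled p̂ = (117+190)/(375+438) = 307/813 = 0.37761.
SE = √[p̂(1−p̂)(1/n₁+1/n₂)] = √[0.37761·0.62239·(1/375+1/438)] ≈ 0.034107.
z = (p̂₁ − p̂₂)/SE = (0.31200 − 0.43379)/0.034107 = -0.12179/0.034107 = -3.571.

z = -3.571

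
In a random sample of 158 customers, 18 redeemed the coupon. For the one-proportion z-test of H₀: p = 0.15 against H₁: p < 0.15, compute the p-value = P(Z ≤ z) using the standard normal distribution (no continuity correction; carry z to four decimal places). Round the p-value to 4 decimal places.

p-value = 0.1020

Sample proportion p̂ = 18/158 = 0.11392.
SE₀ = √(0.15·0.85/158) = 0.028407.
z = (p̂ − p₀)/SE = (18/158 − 0.15)/0.028407 ≈ -1.2700.
From the standard normal, P(Z ≤ z) = 0.1020.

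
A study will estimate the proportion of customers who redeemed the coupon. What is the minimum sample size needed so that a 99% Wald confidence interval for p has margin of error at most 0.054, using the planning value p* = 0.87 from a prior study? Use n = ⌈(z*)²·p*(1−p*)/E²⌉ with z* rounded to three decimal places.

For 99% confidence, z* = 2.576.
p*(1−p*) = 0.87·0.13 = 0.1131.
Required n before rounding: 6.635776 × 0.1131 / 0.054² = 257.375.
Rounding up, n = 258.

n = 258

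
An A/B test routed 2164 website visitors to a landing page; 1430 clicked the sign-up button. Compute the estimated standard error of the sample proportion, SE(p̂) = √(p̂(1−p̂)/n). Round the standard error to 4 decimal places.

The sample proportion is 1430/2164 = 0.66081.
p̂(1−p̂) = 0.224140.
SE = √(0.224140/2164) = √0.000103577 = 0.0102.

SE = 0.0102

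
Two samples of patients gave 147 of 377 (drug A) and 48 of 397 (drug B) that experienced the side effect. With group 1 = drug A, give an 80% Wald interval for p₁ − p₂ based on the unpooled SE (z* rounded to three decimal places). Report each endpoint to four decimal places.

p̂₁ = 147/377 = 0.38992, p̂₂ = 48/397 = 0.12091; p̂₁ − p̂₂ = 0.26901.
Unpooled SE = √(p̂₁(1−p̂₁)/n₁ + p̂₂(1−p̂₂)/n₂) = √(0.000630988 + 0.000267729) = 0.029979.
For 80% confidence, z* = 1.282. Margin of error = 0.03843.
So the interval runs from 0.2306 to 0.3074.

(0.2306, 0.3074)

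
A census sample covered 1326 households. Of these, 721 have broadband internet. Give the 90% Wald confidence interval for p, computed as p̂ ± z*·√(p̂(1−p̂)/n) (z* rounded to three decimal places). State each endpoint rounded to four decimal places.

p̂ = 721/1326 = 0.54374.
SE(p̂) = √(0.54374·0.45626/1326) = 0.013678.
The 90% critical value is z* = 1.645.
Margin = 1.645·0.013678 = 0.02250.
So the interval runs from 0.5212 to 0.5662.

(0.5212, 0.5662)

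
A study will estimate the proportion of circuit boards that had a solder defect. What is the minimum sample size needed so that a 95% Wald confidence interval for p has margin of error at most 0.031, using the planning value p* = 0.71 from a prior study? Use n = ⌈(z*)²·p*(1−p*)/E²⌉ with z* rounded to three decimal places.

The 95% critical value is z* = 1.960.
p*(1−p*) = 0.71·0.29 = 0.2059.
(z*)²·p*(1−p*)/E² = 3.841600·0.2059/0.000961 = 823.086.
⌈823.086⌉ = 824.

n = 824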